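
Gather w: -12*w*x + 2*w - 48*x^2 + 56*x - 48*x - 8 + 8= w*(2 - 12*x) - 48*x^2 + 8*x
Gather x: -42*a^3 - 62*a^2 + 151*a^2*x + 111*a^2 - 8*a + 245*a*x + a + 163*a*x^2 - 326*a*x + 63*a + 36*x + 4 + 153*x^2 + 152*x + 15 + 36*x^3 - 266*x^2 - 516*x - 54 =-42*a^3 + 49*a^2 + 56*a + 36*x^3 + x^2*(163*a - 113) + x*(151*a^2 - 81*a - 328) - 35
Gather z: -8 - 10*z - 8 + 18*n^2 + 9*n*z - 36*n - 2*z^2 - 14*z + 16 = 18*n^2 - 36*n - 2*z^2 + z*(9*n - 24)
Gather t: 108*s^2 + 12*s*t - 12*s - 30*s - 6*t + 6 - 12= 108*s^2 - 42*s + t*(12*s - 6) - 6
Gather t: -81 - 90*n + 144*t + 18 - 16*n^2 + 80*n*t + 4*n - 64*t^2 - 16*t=-16*n^2 - 86*n - 64*t^2 + t*(80*n + 128) - 63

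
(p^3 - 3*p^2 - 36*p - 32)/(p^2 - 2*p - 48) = (p^2 + 5*p + 4)/(p + 6)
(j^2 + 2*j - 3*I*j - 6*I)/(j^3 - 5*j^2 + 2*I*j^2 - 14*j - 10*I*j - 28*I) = (j - 3*I)/(j^2 + j*(-7 + 2*I) - 14*I)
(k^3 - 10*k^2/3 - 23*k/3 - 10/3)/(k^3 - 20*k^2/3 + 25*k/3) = (3*k^2 + 5*k + 2)/(k*(3*k - 5))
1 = 1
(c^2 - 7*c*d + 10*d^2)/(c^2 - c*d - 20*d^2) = (c - 2*d)/(c + 4*d)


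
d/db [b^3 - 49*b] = 3*b^2 - 49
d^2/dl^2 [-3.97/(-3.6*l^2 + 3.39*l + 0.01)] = (102.9024*l^2 - 96.89976*l - 3.97*(7.2*l - 3.39)*(14.4*l - 6.78) - 0.28584)/(-3.6*l^2 + 3.39*l + 0.01)^3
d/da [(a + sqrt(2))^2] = 2*a + 2*sqrt(2)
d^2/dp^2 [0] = 0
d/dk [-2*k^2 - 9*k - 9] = -4*k - 9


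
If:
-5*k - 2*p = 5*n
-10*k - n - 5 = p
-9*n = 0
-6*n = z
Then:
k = -2/3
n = 0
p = 5/3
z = 0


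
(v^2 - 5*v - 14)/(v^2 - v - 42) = (v + 2)/(v + 6)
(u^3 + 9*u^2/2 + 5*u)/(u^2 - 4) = u*(2*u + 5)/(2*(u - 2))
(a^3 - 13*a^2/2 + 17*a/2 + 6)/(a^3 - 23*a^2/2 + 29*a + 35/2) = (a^2 - 7*a + 12)/(a^2 - 12*a + 35)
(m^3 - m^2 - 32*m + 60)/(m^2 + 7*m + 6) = (m^2 - 7*m + 10)/(m + 1)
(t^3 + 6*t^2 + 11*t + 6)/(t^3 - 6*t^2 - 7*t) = (t^2 + 5*t + 6)/(t*(t - 7))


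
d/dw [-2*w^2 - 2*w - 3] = -4*w - 2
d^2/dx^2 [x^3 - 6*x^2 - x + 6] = 6*x - 12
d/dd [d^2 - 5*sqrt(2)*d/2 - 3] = 2*d - 5*sqrt(2)/2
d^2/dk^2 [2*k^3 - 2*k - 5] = 12*k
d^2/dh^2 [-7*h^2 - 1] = -14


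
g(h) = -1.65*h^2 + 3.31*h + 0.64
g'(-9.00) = 33.01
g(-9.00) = -162.80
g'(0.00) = 3.31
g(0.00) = 0.64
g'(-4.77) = 19.05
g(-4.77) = -52.69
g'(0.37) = 2.09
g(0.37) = 1.64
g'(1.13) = -0.42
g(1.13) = 2.27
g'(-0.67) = 5.52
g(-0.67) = -2.32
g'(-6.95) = 26.24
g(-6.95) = -102.06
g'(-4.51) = 18.19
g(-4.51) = -47.85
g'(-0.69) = 5.59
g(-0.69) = -2.43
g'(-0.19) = 3.94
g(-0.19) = -0.05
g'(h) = 3.31 - 3.3*h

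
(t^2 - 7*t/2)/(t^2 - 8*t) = (t - 7/2)/(t - 8)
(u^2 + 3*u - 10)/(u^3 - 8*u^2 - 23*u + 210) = (u - 2)/(u^2 - 13*u + 42)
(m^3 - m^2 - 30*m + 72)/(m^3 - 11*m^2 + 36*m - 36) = (m^2 + 2*m - 24)/(m^2 - 8*m + 12)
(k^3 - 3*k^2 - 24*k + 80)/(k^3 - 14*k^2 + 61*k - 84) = (k^2 + k - 20)/(k^2 - 10*k + 21)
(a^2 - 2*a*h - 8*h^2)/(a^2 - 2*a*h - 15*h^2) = (-a^2 + 2*a*h + 8*h^2)/(-a^2 + 2*a*h + 15*h^2)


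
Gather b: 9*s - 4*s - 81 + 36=5*s - 45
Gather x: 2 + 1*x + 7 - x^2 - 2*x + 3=-x^2 - x + 12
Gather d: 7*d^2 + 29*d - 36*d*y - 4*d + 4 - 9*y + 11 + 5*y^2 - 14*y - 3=7*d^2 + d*(25 - 36*y) + 5*y^2 - 23*y + 12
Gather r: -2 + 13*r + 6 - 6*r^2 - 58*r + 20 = -6*r^2 - 45*r + 24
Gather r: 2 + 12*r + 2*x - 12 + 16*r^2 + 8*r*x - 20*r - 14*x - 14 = 16*r^2 + r*(8*x - 8) - 12*x - 24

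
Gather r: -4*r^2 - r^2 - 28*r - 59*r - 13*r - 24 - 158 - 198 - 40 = -5*r^2 - 100*r - 420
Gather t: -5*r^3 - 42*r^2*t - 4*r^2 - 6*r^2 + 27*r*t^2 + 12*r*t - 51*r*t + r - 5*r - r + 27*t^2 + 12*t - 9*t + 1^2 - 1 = -5*r^3 - 10*r^2 - 5*r + t^2*(27*r + 27) + t*(-42*r^2 - 39*r + 3)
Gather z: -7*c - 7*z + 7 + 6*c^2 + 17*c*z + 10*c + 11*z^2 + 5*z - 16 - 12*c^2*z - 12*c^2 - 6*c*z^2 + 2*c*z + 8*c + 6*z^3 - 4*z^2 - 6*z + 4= -6*c^2 + 11*c + 6*z^3 + z^2*(7 - 6*c) + z*(-12*c^2 + 19*c - 8) - 5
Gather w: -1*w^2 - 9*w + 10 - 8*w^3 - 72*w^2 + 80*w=-8*w^3 - 73*w^2 + 71*w + 10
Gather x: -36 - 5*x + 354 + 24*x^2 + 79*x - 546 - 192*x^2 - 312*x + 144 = -168*x^2 - 238*x - 84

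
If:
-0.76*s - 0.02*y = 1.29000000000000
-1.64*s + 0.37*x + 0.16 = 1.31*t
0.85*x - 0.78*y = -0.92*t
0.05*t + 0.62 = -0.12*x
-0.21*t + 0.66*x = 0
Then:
No Solution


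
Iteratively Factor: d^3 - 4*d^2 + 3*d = (d)*(d^2 - 4*d + 3) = d*(d - 3)*(d - 1)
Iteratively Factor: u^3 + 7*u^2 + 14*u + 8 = (u + 1)*(u^2 + 6*u + 8) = (u + 1)*(u + 4)*(u + 2)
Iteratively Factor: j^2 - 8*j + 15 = (j - 5)*(j - 3)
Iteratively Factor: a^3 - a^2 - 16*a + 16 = (a - 4)*(a^2 + 3*a - 4) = (a - 4)*(a - 1)*(a + 4)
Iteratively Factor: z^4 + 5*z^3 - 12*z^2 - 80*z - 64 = (z + 1)*(z^3 + 4*z^2 - 16*z - 64) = (z + 1)*(z + 4)*(z^2 - 16) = (z + 1)*(z + 4)^2*(z - 4)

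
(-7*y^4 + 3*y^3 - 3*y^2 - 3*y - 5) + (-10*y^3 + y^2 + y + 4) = -7*y^4 - 7*y^3 - 2*y^2 - 2*y - 1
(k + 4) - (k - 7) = 11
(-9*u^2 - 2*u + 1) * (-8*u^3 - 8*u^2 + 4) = 72*u^5 + 88*u^4 + 8*u^3 - 44*u^2 - 8*u + 4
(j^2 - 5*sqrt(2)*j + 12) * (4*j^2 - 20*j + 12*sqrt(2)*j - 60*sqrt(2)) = 4*j^4 - 20*j^3 - 8*sqrt(2)*j^3 - 72*j^2 + 40*sqrt(2)*j^2 + 144*sqrt(2)*j + 360*j - 720*sqrt(2)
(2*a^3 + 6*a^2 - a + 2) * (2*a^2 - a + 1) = 4*a^5 + 10*a^4 - 6*a^3 + 11*a^2 - 3*a + 2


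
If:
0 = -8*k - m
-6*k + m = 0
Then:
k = 0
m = 0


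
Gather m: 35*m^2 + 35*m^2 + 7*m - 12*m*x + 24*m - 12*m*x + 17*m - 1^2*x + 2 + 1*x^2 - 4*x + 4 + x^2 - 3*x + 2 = 70*m^2 + m*(48 - 24*x) + 2*x^2 - 8*x + 8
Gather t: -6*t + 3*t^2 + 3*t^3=3*t^3 + 3*t^2 - 6*t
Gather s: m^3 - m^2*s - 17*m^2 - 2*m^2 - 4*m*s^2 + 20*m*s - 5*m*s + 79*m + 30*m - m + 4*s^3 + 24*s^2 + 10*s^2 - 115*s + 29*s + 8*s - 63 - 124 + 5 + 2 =m^3 - 19*m^2 + 108*m + 4*s^3 + s^2*(34 - 4*m) + s*(-m^2 + 15*m - 78) - 180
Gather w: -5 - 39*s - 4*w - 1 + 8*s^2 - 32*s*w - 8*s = 8*s^2 - 47*s + w*(-32*s - 4) - 6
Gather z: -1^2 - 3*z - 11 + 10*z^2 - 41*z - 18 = 10*z^2 - 44*z - 30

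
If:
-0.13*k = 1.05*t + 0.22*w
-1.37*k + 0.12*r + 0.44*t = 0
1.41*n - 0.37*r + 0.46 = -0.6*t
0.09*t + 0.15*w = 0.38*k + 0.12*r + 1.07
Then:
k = 0.021454049517415*w - 0.589330675618968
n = 0.358717066266273*w - 2.19304871657892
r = 1.02292715764443*w - 6.99572929780389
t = 0.0729647503147293 - 0.212180025178347*w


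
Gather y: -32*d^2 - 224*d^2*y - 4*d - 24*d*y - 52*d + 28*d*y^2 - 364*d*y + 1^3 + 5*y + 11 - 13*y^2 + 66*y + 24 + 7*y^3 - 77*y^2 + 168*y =-32*d^2 - 56*d + 7*y^3 + y^2*(28*d - 90) + y*(-224*d^2 - 388*d + 239) + 36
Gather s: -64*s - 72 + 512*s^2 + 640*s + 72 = 512*s^2 + 576*s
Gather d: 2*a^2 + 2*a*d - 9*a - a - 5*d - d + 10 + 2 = 2*a^2 - 10*a + d*(2*a - 6) + 12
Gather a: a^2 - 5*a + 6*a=a^2 + a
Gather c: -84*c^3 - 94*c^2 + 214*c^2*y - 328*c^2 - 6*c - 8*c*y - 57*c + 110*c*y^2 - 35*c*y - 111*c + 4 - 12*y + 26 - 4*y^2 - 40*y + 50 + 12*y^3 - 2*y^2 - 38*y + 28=-84*c^3 + c^2*(214*y - 422) + c*(110*y^2 - 43*y - 174) + 12*y^3 - 6*y^2 - 90*y + 108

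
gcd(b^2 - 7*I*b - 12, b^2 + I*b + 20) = b - 4*I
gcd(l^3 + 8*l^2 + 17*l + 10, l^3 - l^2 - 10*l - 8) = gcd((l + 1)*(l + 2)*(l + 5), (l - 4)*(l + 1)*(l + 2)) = l^2 + 3*l + 2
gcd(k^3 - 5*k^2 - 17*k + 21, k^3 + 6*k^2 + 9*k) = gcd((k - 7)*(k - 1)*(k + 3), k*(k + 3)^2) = k + 3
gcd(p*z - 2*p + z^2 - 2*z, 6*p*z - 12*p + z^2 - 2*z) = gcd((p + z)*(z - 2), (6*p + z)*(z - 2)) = z - 2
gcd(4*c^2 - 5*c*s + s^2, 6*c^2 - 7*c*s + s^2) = -c + s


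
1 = 1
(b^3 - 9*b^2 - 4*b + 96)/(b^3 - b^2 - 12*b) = (b - 8)/b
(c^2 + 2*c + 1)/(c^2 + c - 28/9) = 9*(c^2 + 2*c + 1)/(9*c^2 + 9*c - 28)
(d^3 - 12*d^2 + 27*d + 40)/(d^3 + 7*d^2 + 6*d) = (d^2 - 13*d + 40)/(d*(d + 6))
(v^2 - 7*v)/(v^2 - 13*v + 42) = v/(v - 6)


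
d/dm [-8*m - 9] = -8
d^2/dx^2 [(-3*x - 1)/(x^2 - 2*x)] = 2*(x*(x - 2)*(9*x - 5) - 4*(x - 1)^2*(3*x + 1))/(x^3*(x - 2)^3)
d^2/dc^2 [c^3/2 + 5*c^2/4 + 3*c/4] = 3*c + 5/2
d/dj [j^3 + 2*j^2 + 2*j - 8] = 3*j^2 + 4*j + 2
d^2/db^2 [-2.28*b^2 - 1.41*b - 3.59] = -4.56000000000000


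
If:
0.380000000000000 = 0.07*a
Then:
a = 5.43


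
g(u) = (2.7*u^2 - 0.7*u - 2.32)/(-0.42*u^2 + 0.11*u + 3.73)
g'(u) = (0.84*u - 0.11)*(2.7*u^2 - 0.7*u - 2.32)/(-0.42*u^2 + 0.11*u + 3.73)^2 + (5.4*u - 0.7)/(-0.42*u^2 + 0.11*u + 3.73)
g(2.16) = 4.36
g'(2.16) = 9.16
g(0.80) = -0.32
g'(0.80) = 0.97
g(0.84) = -0.28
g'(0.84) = 1.04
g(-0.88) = 0.12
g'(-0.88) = -1.68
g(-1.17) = 0.73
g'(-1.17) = -2.58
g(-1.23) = 0.89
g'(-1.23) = -2.82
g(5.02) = -9.87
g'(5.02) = 2.24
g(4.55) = -11.29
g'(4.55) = 4.04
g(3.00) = 71.00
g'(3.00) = 666.46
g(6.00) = -8.45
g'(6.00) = 0.93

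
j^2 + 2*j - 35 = (j - 5)*(j + 7)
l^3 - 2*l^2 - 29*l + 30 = (l - 6)*(l - 1)*(l + 5)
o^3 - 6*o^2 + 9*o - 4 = (o - 4)*(o - 1)^2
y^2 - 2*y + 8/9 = (y - 4/3)*(y - 2/3)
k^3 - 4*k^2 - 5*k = k*(k - 5)*(k + 1)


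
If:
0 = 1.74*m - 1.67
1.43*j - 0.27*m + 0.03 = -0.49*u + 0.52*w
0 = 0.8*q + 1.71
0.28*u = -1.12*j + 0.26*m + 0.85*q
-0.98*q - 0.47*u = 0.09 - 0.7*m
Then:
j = -2.82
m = 0.96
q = -2.14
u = 5.69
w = -2.84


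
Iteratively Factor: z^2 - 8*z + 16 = (z - 4)*(z - 4)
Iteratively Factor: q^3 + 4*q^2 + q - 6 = (q + 2)*(q^2 + 2*q - 3) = (q - 1)*(q + 2)*(q + 3)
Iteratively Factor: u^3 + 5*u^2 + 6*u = (u)*(u^2 + 5*u + 6) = u*(u + 3)*(u + 2)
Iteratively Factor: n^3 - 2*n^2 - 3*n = (n - 3)*(n^2 + n) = (n - 3)*(n + 1)*(n)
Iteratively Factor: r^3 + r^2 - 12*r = (r + 4)*(r^2 - 3*r) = (r - 3)*(r + 4)*(r)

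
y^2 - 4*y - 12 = (y - 6)*(y + 2)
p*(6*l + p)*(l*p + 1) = 6*l^2*p^2 + l*p^3 + 6*l*p + p^2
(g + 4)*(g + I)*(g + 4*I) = g^3 + 4*g^2 + 5*I*g^2 - 4*g + 20*I*g - 16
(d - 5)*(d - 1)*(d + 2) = d^3 - 4*d^2 - 7*d + 10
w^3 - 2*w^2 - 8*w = w*(w - 4)*(w + 2)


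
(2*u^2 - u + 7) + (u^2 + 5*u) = 3*u^2 + 4*u + 7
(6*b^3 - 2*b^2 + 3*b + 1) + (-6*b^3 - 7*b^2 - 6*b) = -9*b^2 - 3*b + 1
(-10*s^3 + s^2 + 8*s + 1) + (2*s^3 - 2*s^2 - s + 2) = -8*s^3 - s^2 + 7*s + 3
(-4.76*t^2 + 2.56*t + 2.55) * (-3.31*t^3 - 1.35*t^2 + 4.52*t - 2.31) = 15.7556*t^5 - 2.0476*t^4 - 33.4117*t^3 + 19.1243*t^2 + 5.6124*t - 5.8905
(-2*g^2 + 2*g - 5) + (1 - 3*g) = -2*g^2 - g - 4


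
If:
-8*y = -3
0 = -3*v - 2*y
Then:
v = -1/4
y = 3/8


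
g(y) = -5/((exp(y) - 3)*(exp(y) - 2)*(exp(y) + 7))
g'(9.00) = 0.00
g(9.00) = 0.00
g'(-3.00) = 0.00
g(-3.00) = -0.12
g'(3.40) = 0.00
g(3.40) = -0.00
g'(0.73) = -203.29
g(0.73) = 7.93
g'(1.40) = 1.29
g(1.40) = -0.21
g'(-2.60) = -0.01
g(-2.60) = -0.13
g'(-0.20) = -0.24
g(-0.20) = -0.25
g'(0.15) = -0.75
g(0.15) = -0.40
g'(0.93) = 0.92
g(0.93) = 2.11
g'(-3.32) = -0.00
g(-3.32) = -0.12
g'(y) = 5*exp(y)/((exp(y) - 3)*(exp(y) - 2)*(exp(y) + 7)^2) + 5*exp(y)/((exp(y) - 3)*(exp(y) - 2)^2*(exp(y) + 7)) + 5*exp(y)/((exp(y) - 3)^2*(exp(y) - 2)*(exp(y) + 7)) = 5*((exp(y) - 3)*(exp(y) - 2) + (exp(y) - 3)*(exp(y) + 7) + (exp(y) - 2)*(exp(y) + 7))*exp(y)/((exp(y) - 3)^2*(exp(y) - 2)^2*(exp(y) + 7)^2)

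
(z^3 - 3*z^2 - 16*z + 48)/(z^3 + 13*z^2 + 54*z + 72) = (z^2 - 7*z + 12)/(z^2 + 9*z + 18)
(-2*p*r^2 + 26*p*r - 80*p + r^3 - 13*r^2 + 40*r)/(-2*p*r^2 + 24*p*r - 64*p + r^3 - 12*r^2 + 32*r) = (r - 5)/(r - 4)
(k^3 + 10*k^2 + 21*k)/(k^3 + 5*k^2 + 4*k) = (k^2 + 10*k + 21)/(k^2 + 5*k + 4)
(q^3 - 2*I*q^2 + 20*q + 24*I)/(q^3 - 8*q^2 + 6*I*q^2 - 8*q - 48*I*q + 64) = (q^2 - 4*I*q + 12)/(q^2 + 4*q*(-2 + I) - 32*I)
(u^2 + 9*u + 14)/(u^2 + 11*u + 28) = (u + 2)/(u + 4)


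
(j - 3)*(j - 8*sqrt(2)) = j^2 - 8*sqrt(2)*j - 3*j + 24*sqrt(2)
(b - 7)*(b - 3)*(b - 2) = b^3 - 12*b^2 + 41*b - 42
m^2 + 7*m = m*(m + 7)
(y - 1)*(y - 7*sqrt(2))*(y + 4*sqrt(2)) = y^3 - 3*sqrt(2)*y^2 - y^2 - 56*y + 3*sqrt(2)*y + 56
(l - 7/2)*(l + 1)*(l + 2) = l^3 - l^2/2 - 17*l/2 - 7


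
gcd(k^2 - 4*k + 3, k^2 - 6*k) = 1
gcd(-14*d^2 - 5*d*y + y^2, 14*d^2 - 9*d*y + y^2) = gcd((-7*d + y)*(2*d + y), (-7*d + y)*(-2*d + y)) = -7*d + y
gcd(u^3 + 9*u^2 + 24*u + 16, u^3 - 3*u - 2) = u + 1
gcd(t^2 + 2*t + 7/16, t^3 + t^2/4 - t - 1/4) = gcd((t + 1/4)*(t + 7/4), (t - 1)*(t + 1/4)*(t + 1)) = t + 1/4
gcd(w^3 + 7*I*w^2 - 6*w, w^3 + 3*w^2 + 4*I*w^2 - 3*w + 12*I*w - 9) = w + I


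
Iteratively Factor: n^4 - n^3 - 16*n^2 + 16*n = (n + 4)*(n^3 - 5*n^2 + 4*n) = (n - 4)*(n + 4)*(n^2 - n) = (n - 4)*(n - 1)*(n + 4)*(n)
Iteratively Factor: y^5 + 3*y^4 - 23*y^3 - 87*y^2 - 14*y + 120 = (y + 4)*(y^4 - y^3 - 19*y^2 - 11*y + 30) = (y + 3)*(y + 4)*(y^3 - 4*y^2 - 7*y + 10) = (y - 1)*(y + 3)*(y + 4)*(y^2 - 3*y - 10) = (y - 1)*(y + 2)*(y + 3)*(y + 4)*(y - 5)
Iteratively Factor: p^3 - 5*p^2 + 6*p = (p)*(p^2 - 5*p + 6) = p*(p - 2)*(p - 3)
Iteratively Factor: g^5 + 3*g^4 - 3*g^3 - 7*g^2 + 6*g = (g)*(g^4 + 3*g^3 - 3*g^2 - 7*g + 6) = g*(g - 1)*(g^3 + 4*g^2 + g - 6) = g*(g - 1)^2*(g^2 + 5*g + 6) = g*(g - 1)^2*(g + 2)*(g + 3)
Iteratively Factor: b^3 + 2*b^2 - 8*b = (b + 4)*(b^2 - 2*b) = (b - 2)*(b + 4)*(b)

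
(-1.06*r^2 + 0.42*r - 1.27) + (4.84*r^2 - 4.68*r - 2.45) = 3.78*r^2 - 4.26*r - 3.72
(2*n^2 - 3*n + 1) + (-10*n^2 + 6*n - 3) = -8*n^2 + 3*n - 2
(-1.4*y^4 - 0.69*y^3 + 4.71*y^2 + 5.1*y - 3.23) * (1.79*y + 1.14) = -2.506*y^5 - 2.8311*y^4 + 7.6443*y^3 + 14.4984*y^2 + 0.0322999999999993*y - 3.6822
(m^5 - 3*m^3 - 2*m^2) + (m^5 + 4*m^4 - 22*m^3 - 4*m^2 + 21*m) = 2*m^5 + 4*m^4 - 25*m^3 - 6*m^2 + 21*m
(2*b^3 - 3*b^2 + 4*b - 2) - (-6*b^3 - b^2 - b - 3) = 8*b^3 - 2*b^2 + 5*b + 1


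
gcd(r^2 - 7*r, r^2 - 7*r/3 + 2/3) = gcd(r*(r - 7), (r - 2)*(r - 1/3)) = 1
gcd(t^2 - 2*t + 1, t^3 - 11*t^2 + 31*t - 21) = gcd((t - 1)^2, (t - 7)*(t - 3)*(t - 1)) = t - 1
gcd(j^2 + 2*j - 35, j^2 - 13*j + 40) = j - 5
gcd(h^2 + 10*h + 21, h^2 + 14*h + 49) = h + 7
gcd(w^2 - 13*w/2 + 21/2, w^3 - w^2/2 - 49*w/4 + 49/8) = w - 7/2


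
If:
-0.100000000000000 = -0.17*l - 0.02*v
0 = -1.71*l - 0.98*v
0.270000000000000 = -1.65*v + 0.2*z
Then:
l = 0.74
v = -1.29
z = -9.31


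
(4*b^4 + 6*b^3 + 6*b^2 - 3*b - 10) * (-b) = -4*b^5 - 6*b^4 - 6*b^3 + 3*b^2 + 10*b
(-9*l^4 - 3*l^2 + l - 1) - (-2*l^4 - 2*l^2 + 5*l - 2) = -7*l^4 - l^2 - 4*l + 1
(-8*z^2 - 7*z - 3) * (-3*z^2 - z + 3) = 24*z^4 + 29*z^3 - 8*z^2 - 18*z - 9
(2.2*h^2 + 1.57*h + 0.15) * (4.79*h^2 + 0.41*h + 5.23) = 10.538*h^4 + 8.4223*h^3 + 12.8682*h^2 + 8.2726*h + 0.7845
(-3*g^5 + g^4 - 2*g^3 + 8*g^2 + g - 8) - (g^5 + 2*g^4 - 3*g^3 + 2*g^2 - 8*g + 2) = -4*g^5 - g^4 + g^3 + 6*g^2 + 9*g - 10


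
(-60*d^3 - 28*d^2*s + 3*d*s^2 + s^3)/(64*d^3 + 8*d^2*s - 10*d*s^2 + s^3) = (-30*d^2 + d*s + s^2)/(32*d^2 - 12*d*s + s^2)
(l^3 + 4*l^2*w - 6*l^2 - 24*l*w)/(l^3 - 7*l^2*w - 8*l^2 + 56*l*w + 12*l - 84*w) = l*(-l - 4*w)/(-l^2 + 7*l*w + 2*l - 14*w)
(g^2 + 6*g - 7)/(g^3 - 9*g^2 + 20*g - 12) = (g + 7)/(g^2 - 8*g + 12)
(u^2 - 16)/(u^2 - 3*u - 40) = (16 - u^2)/(-u^2 + 3*u + 40)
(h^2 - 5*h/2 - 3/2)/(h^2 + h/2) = (h - 3)/h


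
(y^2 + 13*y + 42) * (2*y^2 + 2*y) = 2*y^4 + 28*y^3 + 110*y^2 + 84*y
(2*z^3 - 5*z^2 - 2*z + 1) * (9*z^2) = 18*z^5 - 45*z^4 - 18*z^3 + 9*z^2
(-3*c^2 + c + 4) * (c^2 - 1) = -3*c^4 + c^3 + 7*c^2 - c - 4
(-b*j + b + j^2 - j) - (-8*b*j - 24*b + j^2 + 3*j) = 7*b*j + 25*b - 4*j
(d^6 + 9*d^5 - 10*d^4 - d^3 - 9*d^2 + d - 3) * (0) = 0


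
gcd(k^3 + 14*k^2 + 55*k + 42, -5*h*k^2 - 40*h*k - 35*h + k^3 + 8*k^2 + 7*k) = k^2 + 8*k + 7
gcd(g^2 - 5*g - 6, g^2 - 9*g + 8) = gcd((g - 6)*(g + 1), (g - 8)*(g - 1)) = 1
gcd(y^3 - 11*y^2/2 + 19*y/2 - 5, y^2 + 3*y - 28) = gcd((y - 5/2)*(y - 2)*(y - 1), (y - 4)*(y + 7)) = 1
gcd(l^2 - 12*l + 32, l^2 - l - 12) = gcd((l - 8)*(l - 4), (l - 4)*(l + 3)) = l - 4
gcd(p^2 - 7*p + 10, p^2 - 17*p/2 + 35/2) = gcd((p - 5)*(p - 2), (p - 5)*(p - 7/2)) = p - 5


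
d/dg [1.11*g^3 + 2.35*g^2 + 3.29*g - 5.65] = 3.33*g^2 + 4.7*g + 3.29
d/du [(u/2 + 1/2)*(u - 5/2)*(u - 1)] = 3*u^2/2 - 5*u/2 - 1/2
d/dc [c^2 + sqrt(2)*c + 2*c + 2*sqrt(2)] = 2*c + sqrt(2) + 2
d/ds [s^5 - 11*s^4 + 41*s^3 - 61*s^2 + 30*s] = 5*s^4 - 44*s^3 + 123*s^2 - 122*s + 30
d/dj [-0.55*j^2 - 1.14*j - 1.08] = -1.1*j - 1.14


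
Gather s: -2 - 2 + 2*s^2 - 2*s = 2*s^2 - 2*s - 4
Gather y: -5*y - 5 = -5*y - 5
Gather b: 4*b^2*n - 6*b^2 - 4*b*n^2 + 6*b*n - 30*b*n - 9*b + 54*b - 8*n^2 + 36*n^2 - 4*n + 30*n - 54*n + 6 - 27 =b^2*(4*n - 6) + b*(-4*n^2 - 24*n + 45) + 28*n^2 - 28*n - 21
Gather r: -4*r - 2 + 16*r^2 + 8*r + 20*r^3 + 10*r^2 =20*r^3 + 26*r^2 + 4*r - 2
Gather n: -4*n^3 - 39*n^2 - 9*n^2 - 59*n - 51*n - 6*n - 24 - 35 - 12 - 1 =-4*n^3 - 48*n^2 - 116*n - 72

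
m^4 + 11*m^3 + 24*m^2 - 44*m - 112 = (m - 2)*(m + 2)*(m + 4)*(m + 7)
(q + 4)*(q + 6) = q^2 + 10*q + 24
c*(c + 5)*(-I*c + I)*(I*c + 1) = c^4 + 4*c^3 - I*c^3 - 5*c^2 - 4*I*c^2 + 5*I*c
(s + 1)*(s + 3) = s^2 + 4*s + 3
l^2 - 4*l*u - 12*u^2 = (l - 6*u)*(l + 2*u)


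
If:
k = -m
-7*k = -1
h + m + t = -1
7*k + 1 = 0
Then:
No Solution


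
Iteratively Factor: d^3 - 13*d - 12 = (d + 1)*(d^2 - d - 12) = (d - 4)*(d + 1)*(d + 3)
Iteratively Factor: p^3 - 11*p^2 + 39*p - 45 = (p - 3)*(p^2 - 8*p + 15) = (p - 5)*(p - 3)*(p - 3)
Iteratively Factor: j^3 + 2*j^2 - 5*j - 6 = (j + 1)*(j^2 + j - 6) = (j + 1)*(j + 3)*(j - 2)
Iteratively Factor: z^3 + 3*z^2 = (z + 3)*(z^2) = z*(z + 3)*(z)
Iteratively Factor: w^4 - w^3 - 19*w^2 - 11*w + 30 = (w + 2)*(w^3 - 3*w^2 - 13*w + 15) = (w + 2)*(w + 3)*(w^2 - 6*w + 5) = (w - 1)*(w + 2)*(w + 3)*(w - 5)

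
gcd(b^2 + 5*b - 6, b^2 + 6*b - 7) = b - 1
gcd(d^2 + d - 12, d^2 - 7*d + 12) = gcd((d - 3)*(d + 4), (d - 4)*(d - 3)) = d - 3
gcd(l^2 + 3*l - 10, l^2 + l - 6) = l - 2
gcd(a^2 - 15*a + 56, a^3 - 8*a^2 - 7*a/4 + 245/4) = a - 7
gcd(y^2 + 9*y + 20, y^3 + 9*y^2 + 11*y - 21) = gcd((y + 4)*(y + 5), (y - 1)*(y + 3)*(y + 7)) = 1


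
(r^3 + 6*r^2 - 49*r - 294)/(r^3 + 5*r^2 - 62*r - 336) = (r - 7)/(r - 8)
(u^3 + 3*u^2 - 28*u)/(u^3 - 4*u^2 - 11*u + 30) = u*(u^2 + 3*u - 28)/(u^3 - 4*u^2 - 11*u + 30)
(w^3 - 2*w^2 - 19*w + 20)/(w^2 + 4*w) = w - 6 + 5/w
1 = 1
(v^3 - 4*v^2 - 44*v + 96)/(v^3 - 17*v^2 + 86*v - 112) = (v + 6)/(v - 7)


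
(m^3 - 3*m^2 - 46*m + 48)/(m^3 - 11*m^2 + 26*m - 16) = (m + 6)/(m - 2)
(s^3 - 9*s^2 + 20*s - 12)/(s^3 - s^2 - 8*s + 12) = (s^2 - 7*s + 6)/(s^2 + s - 6)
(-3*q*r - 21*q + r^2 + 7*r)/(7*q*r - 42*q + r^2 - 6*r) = (-3*q*r - 21*q + r^2 + 7*r)/(7*q*r - 42*q + r^2 - 6*r)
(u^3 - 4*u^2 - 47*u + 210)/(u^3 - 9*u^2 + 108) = (u^2 + 2*u - 35)/(u^2 - 3*u - 18)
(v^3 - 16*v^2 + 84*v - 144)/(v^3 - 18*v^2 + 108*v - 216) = (v - 4)/(v - 6)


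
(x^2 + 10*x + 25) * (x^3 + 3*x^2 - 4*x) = x^5 + 13*x^4 + 51*x^3 + 35*x^2 - 100*x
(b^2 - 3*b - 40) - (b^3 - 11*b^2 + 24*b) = -b^3 + 12*b^2 - 27*b - 40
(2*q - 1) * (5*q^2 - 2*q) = 10*q^3 - 9*q^2 + 2*q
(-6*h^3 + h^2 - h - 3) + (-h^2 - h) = -6*h^3 - 2*h - 3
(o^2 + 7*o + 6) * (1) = o^2 + 7*o + 6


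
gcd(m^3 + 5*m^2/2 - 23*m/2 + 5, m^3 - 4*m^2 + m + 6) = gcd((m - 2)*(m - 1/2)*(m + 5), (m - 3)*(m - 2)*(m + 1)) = m - 2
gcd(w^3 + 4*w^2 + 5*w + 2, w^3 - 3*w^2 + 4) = w + 1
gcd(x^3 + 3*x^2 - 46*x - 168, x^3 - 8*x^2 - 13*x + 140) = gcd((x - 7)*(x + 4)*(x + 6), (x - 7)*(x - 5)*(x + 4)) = x^2 - 3*x - 28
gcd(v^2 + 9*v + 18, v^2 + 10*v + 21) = v + 3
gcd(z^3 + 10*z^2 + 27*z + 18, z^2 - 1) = z + 1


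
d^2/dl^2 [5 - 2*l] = 0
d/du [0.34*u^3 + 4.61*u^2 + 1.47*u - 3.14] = 1.02*u^2 + 9.22*u + 1.47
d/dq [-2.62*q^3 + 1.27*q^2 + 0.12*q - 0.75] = -7.86*q^2 + 2.54*q + 0.12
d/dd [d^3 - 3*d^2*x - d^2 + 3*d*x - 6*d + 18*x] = 3*d^2 - 6*d*x - 2*d + 3*x - 6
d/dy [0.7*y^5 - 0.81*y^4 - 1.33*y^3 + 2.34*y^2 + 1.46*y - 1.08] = 3.5*y^4 - 3.24*y^3 - 3.99*y^2 + 4.68*y + 1.46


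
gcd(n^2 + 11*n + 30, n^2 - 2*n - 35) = n + 5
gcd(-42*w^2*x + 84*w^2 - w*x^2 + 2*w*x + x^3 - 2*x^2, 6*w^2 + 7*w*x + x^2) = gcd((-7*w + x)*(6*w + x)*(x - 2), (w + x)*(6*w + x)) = 6*w + x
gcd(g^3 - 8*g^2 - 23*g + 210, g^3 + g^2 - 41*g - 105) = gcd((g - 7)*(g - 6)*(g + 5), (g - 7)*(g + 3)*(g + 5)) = g^2 - 2*g - 35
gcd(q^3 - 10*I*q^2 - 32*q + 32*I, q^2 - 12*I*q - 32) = q - 4*I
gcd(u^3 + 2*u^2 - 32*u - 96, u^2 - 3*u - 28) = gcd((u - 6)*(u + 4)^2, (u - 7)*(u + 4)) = u + 4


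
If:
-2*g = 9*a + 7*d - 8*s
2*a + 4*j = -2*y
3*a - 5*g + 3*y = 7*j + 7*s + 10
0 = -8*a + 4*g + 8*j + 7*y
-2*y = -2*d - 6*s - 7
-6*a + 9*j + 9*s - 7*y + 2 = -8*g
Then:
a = -26571/6829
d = 20427/6829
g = -54987/6829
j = 59539/13658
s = -51531/13658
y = -32968/6829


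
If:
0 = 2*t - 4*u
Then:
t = 2*u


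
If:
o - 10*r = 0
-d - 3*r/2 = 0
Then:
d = -3*r/2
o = 10*r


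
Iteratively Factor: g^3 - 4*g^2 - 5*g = (g)*(g^2 - 4*g - 5) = g*(g - 5)*(g + 1)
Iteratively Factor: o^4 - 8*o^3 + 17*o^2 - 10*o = (o - 2)*(o^3 - 6*o^2 + 5*o) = (o - 2)*(o - 1)*(o^2 - 5*o) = o*(o - 2)*(o - 1)*(o - 5)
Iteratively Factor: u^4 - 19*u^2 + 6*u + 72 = (u - 3)*(u^3 + 3*u^2 - 10*u - 24) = (u - 3)*(u + 4)*(u^2 - u - 6) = (u - 3)^2*(u + 4)*(u + 2)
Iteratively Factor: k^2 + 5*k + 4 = (k + 1)*(k + 4)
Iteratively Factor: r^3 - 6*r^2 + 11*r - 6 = (r - 2)*(r^2 - 4*r + 3) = (r - 2)*(r - 1)*(r - 3)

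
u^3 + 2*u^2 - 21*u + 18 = (u - 3)*(u - 1)*(u + 6)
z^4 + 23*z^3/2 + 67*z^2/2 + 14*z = z*(z + 1/2)*(z + 4)*(z + 7)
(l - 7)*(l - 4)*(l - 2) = l^3 - 13*l^2 + 50*l - 56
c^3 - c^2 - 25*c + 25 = (c - 5)*(c - 1)*(c + 5)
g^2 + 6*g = g*(g + 6)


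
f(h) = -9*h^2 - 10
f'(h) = -18*h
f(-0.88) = -16.97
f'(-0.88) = 15.84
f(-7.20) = -476.56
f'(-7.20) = 129.60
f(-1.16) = -22.11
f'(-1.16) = 20.88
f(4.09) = -160.55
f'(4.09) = -73.62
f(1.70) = -36.01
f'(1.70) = -30.60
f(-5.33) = -265.68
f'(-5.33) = 95.94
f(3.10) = -96.49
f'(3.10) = -55.80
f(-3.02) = -92.08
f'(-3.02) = 54.36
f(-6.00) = -334.00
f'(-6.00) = 108.00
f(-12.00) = -1306.00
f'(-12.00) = 216.00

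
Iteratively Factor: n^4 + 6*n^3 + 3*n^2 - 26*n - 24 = (n - 2)*(n^3 + 8*n^2 + 19*n + 12) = (n - 2)*(n + 4)*(n^2 + 4*n + 3) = (n - 2)*(n + 1)*(n + 4)*(n + 3)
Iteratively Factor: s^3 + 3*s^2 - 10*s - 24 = (s - 3)*(s^2 + 6*s + 8) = (s - 3)*(s + 4)*(s + 2)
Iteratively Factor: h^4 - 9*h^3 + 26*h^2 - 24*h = (h)*(h^3 - 9*h^2 + 26*h - 24) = h*(h - 2)*(h^2 - 7*h + 12) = h*(h - 4)*(h - 2)*(h - 3)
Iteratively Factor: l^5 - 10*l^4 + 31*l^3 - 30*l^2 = (l - 5)*(l^4 - 5*l^3 + 6*l^2) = (l - 5)*(l - 3)*(l^3 - 2*l^2) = l*(l - 5)*(l - 3)*(l^2 - 2*l) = l*(l - 5)*(l - 3)*(l - 2)*(l)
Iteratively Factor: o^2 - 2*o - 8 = (o + 2)*(o - 4)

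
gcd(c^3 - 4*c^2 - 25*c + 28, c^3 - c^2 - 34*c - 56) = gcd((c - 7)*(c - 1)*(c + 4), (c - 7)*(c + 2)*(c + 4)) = c^2 - 3*c - 28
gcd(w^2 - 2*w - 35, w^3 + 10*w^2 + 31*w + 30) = w + 5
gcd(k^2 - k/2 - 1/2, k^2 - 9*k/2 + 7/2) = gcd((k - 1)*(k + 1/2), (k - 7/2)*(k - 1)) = k - 1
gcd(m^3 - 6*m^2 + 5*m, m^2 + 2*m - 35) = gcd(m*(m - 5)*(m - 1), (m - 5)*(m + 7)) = m - 5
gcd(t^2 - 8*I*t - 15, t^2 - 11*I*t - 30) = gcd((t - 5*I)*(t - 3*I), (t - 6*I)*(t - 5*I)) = t - 5*I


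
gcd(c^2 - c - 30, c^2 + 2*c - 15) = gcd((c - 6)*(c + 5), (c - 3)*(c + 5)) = c + 5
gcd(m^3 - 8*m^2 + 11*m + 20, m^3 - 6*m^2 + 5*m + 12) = m^2 - 3*m - 4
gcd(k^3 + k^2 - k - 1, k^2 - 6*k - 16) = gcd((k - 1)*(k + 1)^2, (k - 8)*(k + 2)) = 1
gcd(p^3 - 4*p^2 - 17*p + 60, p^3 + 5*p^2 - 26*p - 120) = p^2 - p - 20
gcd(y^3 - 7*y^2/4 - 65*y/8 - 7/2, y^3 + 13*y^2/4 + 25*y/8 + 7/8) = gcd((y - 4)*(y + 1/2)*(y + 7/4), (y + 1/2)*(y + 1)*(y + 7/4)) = y^2 + 9*y/4 + 7/8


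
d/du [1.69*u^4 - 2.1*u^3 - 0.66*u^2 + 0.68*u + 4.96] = 6.76*u^3 - 6.3*u^2 - 1.32*u + 0.68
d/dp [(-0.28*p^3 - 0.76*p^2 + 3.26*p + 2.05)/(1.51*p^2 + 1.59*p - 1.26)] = (-0.4228*p^4 - 0.8904*p^3 - 5.0726*p^2 - 4.2758*p - 7.3671)/(2.2801*p^4 + 4.8018*p^3 - 1.2771*p^2 - 4.0068*p + 1.5876)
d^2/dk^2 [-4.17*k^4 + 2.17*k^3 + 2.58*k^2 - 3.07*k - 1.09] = -50.04*k^2 + 13.02*k + 5.16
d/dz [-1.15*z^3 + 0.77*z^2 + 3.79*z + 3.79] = -3.45*z^2 + 1.54*z + 3.79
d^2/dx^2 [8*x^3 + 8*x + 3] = 48*x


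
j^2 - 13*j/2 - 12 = (j - 8)*(j + 3/2)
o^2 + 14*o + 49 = (o + 7)^2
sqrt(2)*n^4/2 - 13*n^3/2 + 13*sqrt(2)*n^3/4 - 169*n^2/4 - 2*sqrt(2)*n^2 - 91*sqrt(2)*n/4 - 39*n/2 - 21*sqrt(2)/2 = (n + 1/2)*(n + 6)*(n - 7*sqrt(2))*(sqrt(2)*n/2 + 1/2)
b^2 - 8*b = b*(b - 8)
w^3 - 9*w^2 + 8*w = w*(w - 8)*(w - 1)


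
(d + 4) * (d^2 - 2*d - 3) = d^3 + 2*d^2 - 11*d - 12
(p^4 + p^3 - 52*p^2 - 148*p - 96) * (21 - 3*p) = -3*p^5 + 18*p^4 + 177*p^3 - 648*p^2 - 2820*p - 2016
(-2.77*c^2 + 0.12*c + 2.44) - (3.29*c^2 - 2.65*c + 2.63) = -6.06*c^2 + 2.77*c - 0.19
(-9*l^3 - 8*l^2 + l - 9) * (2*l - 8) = -18*l^4 + 56*l^3 + 66*l^2 - 26*l + 72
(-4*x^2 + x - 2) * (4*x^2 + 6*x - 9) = -16*x^4 - 20*x^3 + 34*x^2 - 21*x + 18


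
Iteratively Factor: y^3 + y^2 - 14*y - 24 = (y + 2)*(y^2 - y - 12) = (y + 2)*(y + 3)*(y - 4)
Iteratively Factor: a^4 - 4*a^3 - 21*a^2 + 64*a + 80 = (a + 1)*(a^3 - 5*a^2 - 16*a + 80) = (a + 1)*(a + 4)*(a^2 - 9*a + 20) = (a - 4)*(a + 1)*(a + 4)*(a - 5)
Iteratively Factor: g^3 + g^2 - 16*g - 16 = (g + 1)*(g^2 - 16) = (g - 4)*(g + 1)*(g + 4)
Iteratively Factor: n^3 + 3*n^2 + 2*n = (n)*(n^2 + 3*n + 2) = n*(n + 2)*(n + 1)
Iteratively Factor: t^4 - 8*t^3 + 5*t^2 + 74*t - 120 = (t - 5)*(t^3 - 3*t^2 - 10*t + 24) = (t - 5)*(t - 2)*(t^2 - t - 12) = (t - 5)*(t - 2)*(t + 3)*(t - 4)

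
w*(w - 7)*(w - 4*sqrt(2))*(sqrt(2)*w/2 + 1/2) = sqrt(2)*w^4/2 - 7*sqrt(2)*w^3/2 - 7*w^3/2 - 2*sqrt(2)*w^2 + 49*w^2/2 + 14*sqrt(2)*w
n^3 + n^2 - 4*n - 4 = (n - 2)*(n + 1)*(n + 2)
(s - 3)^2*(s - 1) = s^3 - 7*s^2 + 15*s - 9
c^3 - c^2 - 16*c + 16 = (c - 4)*(c - 1)*(c + 4)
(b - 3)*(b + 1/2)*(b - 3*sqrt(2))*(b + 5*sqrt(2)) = b^4 - 5*b^3/2 + 2*sqrt(2)*b^3 - 63*b^2/2 - 5*sqrt(2)*b^2 - 3*sqrt(2)*b + 75*b + 45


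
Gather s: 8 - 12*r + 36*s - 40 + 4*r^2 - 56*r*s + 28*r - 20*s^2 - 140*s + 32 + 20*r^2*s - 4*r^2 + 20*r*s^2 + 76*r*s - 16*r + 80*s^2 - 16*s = s^2*(20*r + 60) + s*(20*r^2 + 20*r - 120)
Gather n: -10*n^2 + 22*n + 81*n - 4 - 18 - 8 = -10*n^2 + 103*n - 30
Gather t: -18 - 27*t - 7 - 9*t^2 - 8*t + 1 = -9*t^2 - 35*t - 24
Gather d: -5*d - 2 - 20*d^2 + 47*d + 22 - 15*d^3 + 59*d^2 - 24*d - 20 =-15*d^3 + 39*d^2 + 18*d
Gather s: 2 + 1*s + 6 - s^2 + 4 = -s^2 + s + 12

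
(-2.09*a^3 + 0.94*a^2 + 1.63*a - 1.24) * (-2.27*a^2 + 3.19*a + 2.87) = 4.7443*a^5 - 8.8009*a^4 - 6.6998*a^3 + 10.7123*a^2 + 0.7225*a - 3.5588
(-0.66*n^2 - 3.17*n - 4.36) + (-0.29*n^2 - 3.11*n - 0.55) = -0.95*n^2 - 6.28*n - 4.91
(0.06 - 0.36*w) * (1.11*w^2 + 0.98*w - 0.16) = -0.3996*w^3 - 0.2862*w^2 + 0.1164*w - 0.0096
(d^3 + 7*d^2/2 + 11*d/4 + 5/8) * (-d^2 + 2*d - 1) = -d^5 - 3*d^4/2 + 13*d^3/4 + 11*d^2/8 - 3*d/2 - 5/8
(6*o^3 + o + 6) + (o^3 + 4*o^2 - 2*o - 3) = 7*o^3 + 4*o^2 - o + 3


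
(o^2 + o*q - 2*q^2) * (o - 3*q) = o^3 - 2*o^2*q - 5*o*q^2 + 6*q^3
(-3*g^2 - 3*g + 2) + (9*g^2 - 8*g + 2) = 6*g^2 - 11*g + 4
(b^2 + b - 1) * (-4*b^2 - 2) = -4*b^4 - 4*b^3 + 2*b^2 - 2*b + 2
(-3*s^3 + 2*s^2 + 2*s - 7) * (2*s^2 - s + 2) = -6*s^5 + 7*s^4 - 4*s^3 - 12*s^2 + 11*s - 14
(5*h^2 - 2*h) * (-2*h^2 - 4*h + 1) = -10*h^4 - 16*h^3 + 13*h^2 - 2*h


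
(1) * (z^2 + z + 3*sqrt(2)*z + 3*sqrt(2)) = z^2 + z + 3*sqrt(2)*z + 3*sqrt(2)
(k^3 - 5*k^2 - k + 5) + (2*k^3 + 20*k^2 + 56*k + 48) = 3*k^3 + 15*k^2 + 55*k + 53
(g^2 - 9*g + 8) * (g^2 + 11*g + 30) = g^4 + 2*g^3 - 61*g^2 - 182*g + 240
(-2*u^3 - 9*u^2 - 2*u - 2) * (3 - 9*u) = 18*u^4 + 75*u^3 - 9*u^2 + 12*u - 6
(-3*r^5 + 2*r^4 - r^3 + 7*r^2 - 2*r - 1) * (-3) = 9*r^5 - 6*r^4 + 3*r^3 - 21*r^2 + 6*r + 3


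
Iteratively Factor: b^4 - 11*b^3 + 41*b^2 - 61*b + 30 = (b - 5)*(b^3 - 6*b^2 + 11*b - 6) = (b - 5)*(b - 3)*(b^2 - 3*b + 2) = (b - 5)*(b - 3)*(b - 1)*(b - 2)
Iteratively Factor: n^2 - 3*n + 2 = (n - 2)*(n - 1)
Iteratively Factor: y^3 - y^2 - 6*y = (y + 2)*(y^2 - 3*y) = y*(y + 2)*(y - 3)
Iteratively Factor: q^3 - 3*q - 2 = (q + 1)*(q^2 - q - 2) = (q + 1)^2*(q - 2)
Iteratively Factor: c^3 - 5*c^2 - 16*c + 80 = (c + 4)*(c^2 - 9*c + 20) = (c - 4)*(c + 4)*(c - 5)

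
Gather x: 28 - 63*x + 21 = 49 - 63*x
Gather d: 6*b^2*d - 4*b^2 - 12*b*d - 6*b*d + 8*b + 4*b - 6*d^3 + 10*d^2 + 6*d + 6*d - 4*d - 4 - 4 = -4*b^2 + 12*b - 6*d^3 + 10*d^2 + d*(6*b^2 - 18*b + 8) - 8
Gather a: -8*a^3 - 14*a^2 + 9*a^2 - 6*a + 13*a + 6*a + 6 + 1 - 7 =-8*a^3 - 5*a^2 + 13*a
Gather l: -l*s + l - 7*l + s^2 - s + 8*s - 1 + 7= l*(-s - 6) + s^2 + 7*s + 6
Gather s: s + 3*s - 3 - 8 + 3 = 4*s - 8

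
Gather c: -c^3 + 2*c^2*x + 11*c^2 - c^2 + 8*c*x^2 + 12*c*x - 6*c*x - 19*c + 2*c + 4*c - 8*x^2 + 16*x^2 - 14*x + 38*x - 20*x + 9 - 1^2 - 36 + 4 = -c^3 + c^2*(2*x + 10) + c*(8*x^2 + 6*x - 13) + 8*x^2 + 4*x - 24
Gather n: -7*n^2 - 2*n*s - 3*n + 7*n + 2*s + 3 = -7*n^2 + n*(4 - 2*s) + 2*s + 3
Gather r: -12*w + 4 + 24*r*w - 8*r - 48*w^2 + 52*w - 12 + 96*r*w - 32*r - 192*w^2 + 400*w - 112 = r*(120*w - 40) - 240*w^2 + 440*w - 120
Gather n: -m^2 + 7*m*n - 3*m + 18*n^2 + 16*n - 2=-m^2 - 3*m + 18*n^2 + n*(7*m + 16) - 2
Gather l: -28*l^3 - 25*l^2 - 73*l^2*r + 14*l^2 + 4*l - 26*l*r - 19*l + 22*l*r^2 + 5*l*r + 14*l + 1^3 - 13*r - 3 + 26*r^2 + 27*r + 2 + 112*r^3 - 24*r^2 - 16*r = -28*l^3 + l^2*(-73*r - 11) + l*(22*r^2 - 21*r - 1) + 112*r^3 + 2*r^2 - 2*r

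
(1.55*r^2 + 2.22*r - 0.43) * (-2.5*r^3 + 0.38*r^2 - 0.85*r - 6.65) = -3.875*r^5 - 4.961*r^4 + 0.6011*r^3 - 12.3579*r^2 - 14.3975*r + 2.8595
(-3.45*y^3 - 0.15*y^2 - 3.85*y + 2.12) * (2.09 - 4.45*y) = 15.3525*y^4 - 6.543*y^3 + 16.819*y^2 - 17.4805*y + 4.4308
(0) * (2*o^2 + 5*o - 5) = 0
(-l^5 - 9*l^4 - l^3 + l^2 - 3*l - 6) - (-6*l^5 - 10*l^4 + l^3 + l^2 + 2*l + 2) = 5*l^5 + l^4 - 2*l^3 - 5*l - 8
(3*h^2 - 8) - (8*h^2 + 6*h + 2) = -5*h^2 - 6*h - 10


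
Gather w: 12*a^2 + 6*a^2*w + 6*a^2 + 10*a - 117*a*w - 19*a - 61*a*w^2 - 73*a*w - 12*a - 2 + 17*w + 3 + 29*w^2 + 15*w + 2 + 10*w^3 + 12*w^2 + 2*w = 18*a^2 - 21*a + 10*w^3 + w^2*(41 - 61*a) + w*(6*a^2 - 190*a + 34) + 3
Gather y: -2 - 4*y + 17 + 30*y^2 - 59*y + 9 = 30*y^2 - 63*y + 24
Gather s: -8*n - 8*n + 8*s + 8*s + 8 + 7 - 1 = -16*n + 16*s + 14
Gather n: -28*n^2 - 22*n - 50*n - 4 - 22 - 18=-28*n^2 - 72*n - 44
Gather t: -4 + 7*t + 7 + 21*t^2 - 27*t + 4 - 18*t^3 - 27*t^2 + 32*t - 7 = -18*t^3 - 6*t^2 + 12*t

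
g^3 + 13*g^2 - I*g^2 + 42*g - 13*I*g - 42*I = (g + 6)*(g + 7)*(g - I)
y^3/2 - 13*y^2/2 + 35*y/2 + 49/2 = (y/2 + 1/2)*(y - 7)^2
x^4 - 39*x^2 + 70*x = x*(x - 5)*(x - 2)*(x + 7)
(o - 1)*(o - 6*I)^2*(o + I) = o^4 - o^3 - 11*I*o^3 - 24*o^2 + 11*I*o^2 + 24*o - 36*I*o + 36*I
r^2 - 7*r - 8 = (r - 8)*(r + 1)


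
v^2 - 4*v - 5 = (v - 5)*(v + 1)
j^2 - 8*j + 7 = (j - 7)*(j - 1)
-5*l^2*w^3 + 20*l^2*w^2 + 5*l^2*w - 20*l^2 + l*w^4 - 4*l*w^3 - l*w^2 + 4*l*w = (-5*l + w)*(w - 4)*(w - 1)*(l*w + l)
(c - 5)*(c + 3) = c^2 - 2*c - 15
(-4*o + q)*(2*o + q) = -8*o^2 - 2*o*q + q^2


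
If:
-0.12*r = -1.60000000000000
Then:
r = 13.33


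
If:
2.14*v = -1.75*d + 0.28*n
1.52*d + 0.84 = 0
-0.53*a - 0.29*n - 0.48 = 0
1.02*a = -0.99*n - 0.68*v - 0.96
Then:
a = -0.54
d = -0.55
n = -0.66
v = 0.37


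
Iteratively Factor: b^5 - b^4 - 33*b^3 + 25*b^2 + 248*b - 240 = (b - 3)*(b^4 + 2*b^3 - 27*b^2 - 56*b + 80) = (b - 3)*(b - 1)*(b^3 + 3*b^2 - 24*b - 80) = (b - 5)*(b - 3)*(b - 1)*(b^2 + 8*b + 16) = (b - 5)*(b - 3)*(b - 1)*(b + 4)*(b + 4)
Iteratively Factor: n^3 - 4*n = (n + 2)*(n^2 - 2*n) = (n - 2)*(n + 2)*(n)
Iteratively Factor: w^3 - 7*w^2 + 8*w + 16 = (w - 4)*(w^2 - 3*w - 4) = (w - 4)*(w + 1)*(w - 4)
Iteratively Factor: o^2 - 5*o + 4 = (o - 4)*(o - 1)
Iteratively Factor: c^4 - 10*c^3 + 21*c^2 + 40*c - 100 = (c - 2)*(c^3 - 8*c^2 + 5*c + 50) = (c - 5)*(c - 2)*(c^2 - 3*c - 10) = (c - 5)*(c - 2)*(c + 2)*(c - 5)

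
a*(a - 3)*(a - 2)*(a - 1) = a^4 - 6*a^3 + 11*a^2 - 6*a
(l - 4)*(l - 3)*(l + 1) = l^3 - 6*l^2 + 5*l + 12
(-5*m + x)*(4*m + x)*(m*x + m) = -20*m^3*x - 20*m^3 - m^2*x^2 - m^2*x + m*x^3 + m*x^2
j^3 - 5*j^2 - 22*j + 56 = (j - 7)*(j - 2)*(j + 4)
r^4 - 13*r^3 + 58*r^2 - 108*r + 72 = (r - 6)*(r - 3)*(r - 2)^2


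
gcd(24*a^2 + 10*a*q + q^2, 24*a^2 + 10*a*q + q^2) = 24*a^2 + 10*a*q + q^2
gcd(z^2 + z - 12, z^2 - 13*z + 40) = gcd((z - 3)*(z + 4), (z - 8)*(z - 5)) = 1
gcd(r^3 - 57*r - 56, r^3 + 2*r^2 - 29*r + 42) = r + 7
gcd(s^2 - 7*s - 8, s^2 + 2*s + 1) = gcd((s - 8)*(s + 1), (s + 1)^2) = s + 1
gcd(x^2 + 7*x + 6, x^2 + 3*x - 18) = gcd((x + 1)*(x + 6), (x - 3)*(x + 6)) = x + 6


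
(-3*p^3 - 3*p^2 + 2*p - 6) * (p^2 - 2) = -3*p^5 - 3*p^4 + 8*p^3 - 4*p + 12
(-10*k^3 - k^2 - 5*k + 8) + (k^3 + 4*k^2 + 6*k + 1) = -9*k^3 + 3*k^2 + k + 9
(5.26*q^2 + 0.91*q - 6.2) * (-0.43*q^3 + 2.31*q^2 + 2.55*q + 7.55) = -2.2618*q^5 + 11.7593*q^4 + 18.1811*q^3 + 27.7115*q^2 - 8.9395*q - 46.81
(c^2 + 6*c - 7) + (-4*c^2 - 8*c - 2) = -3*c^2 - 2*c - 9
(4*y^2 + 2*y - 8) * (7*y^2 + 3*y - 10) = 28*y^4 + 26*y^3 - 90*y^2 - 44*y + 80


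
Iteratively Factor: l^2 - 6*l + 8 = (l - 2)*(l - 4)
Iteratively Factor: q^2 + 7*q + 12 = (q + 3)*(q + 4)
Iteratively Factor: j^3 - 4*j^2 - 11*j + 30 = (j + 3)*(j^2 - 7*j + 10) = (j - 5)*(j + 3)*(j - 2)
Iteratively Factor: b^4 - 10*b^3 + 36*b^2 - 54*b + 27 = (b - 1)*(b^3 - 9*b^2 + 27*b - 27) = (b - 3)*(b - 1)*(b^2 - 6*b + 9) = (b - 3)^2*(b - 1)*(b - 3)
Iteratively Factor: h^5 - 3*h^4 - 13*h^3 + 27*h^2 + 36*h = (h + 3)*(h^4 - 6*h^3 + 5*h^2 + 12*h) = (h - 3)*(h + 3)*(h^3 - 3*h^2 - 4*h) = (h - 4)*(h - 3)*(h + 3)*(h^2 + h) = (h - 4)*(h - 3)*(h + 1)*(h + 3)*(h)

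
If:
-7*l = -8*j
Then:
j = 7*l/8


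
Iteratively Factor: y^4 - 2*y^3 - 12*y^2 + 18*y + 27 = (y - 3)*(y^3 + y^2 - 9*y - 9) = (y - 3)*(y + 3)*(y^2 - 2*y - 3) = (y - 3)^2*(y + 3)*(y + 1)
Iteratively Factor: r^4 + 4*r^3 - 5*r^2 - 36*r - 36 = (r + 2)*(r^3 + 2*r^2 - 9*r - 18) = (r + 2)^2*(r^2 - 9) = (r - 3)*(r + 2)^2*(r + 3)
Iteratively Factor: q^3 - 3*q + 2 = (q - 1)*(q^2 + q - 2) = (q - 1)*(q + 2)*(q - 1)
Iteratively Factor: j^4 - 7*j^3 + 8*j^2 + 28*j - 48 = (j - 2)*(j^3 - 5*j^2 - 2*j + 24) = (j - 3)*(j - 2)*(j^2 - 2*j - 8) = (j - 4)*(j - 3)*(j - 2)*(j + 2)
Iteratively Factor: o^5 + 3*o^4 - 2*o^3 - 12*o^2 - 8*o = (o + 2)*(o^4 + o^3 - 4*o^2 - 4*o) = (o + 2)^2*(o^3 - o^2 - 2*o) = o*(o + 2)^2*(o^2 - o - 2) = o*(o + 1)*(o + 2)^2*(o - 2)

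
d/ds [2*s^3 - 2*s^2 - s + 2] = 6*s^2 - 4*s - 1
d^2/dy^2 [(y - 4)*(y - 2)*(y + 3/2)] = 6*y - 9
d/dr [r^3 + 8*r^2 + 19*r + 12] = 3*r^2 + 16*r + 19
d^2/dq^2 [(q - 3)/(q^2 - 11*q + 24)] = 2/(q^3 - 24*q^2 + 192*q - 512)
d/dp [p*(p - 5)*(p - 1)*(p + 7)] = 4*p^3 + 3*p^2 - 74*p + 35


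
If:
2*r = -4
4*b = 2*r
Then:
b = -1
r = -2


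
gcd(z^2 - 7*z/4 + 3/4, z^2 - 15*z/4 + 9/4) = z - 3/4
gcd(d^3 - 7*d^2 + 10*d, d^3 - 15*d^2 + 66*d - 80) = d^2 - 7*d + 10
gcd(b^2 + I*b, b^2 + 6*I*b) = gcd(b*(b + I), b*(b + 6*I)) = b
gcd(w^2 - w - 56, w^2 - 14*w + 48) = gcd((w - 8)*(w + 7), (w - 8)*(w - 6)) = w - 8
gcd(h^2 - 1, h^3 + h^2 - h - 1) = h^2 - 1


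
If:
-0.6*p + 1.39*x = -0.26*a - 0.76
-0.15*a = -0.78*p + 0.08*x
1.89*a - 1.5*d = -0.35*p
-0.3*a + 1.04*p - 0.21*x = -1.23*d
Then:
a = -0.03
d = -0.05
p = -0.06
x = -0.57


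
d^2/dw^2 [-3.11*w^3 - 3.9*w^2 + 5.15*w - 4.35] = -18.66*w - 7.8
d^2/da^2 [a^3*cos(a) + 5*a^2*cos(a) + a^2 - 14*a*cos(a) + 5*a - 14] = -a^3*cos(a) - 6*a^2*sin(a) - 5*a^2*cos(a) + 20*sqrt(2)*a*cos(a + pi/4) + 28*sin(a) + 10*cos(a) + 2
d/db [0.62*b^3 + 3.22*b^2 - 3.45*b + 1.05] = 1.86*b^2 + 6.44*b - 3.45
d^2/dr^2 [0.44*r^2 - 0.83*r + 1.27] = 0.880000000000000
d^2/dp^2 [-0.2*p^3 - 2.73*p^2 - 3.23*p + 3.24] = -1.2*p - 5.46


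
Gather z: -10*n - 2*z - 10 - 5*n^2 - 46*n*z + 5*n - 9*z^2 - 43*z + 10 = -5*n^2 - 5*n - 9*z^2 + z*(-46*n - 45)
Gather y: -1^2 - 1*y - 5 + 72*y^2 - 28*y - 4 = 72*y^2 - 29*y - 10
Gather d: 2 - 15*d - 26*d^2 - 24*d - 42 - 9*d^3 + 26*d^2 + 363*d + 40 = -9*d^3 + 324*d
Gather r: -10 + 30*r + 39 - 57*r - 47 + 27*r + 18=0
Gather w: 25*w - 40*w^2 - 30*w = -40*w^2 - 5*w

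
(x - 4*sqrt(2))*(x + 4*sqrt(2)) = x^2 - 32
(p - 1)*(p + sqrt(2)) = p^2 - p + sqrt(2)*p - sqrt(2)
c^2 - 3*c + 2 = (c - 2)*(c - 1)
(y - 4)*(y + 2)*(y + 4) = y^3 + 2*y^2 - 16*y - 32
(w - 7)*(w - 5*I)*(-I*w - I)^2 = -w^4 + 5*w^3 + 5*I*w^3 + 13*w^2 - 25*I*w^2 + 7*w - 65*I*w - 35*I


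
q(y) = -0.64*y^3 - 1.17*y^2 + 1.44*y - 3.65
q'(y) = -1.92*y^2 - 2.34*y + 1.44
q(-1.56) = -6.31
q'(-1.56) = 0.42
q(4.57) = -82.59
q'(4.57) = -49.35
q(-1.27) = -6.05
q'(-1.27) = 1.32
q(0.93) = -3.84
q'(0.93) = -2.40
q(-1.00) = -5.62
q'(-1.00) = 1.86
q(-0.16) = -3.91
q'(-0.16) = 1.77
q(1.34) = -5.36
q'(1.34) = -5.14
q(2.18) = -12.70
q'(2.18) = -12.79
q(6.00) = -175.37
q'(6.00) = -81.72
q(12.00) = -1260.77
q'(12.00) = -303.12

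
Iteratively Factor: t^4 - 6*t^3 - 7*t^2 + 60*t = (t - 4)*(t^3 - 2*t^2 - 15*t) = (t - 4)*(t + 3)*(t^2 - 5*t) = t*(t - 4)*(t + 3)*(t - 5)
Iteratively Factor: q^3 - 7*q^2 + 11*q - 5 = (q - 5)*(q^2 - 2*q + 1) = (q - 5)*(q - 1)*(q - 1)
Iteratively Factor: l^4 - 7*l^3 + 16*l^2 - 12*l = (l - 3)*(l^3 - 4*l^2 + 4*l) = l*(l - 3)*(l^2 - 4*l + 4) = l*(l - 3)*(l - 2)*(l - 2)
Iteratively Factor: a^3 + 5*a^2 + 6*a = (a + 2)*(a^2 + 3*a) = a*(a + 2)*(a + 3)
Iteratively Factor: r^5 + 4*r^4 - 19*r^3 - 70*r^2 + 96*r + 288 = (r + 4)*(r^4 - 19*r^2 + 6*r + 72) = (r - 3)*(r + 4)*(r^3 + 3*r^2 - 10*r - 24) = (r - 3)*(r + 2)*(r + 4)*(r^2 + r - 12) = (r - 3)^2*(r + 2)*(r + 4)*(r + 4)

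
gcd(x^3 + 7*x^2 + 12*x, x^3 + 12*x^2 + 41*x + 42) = x + 3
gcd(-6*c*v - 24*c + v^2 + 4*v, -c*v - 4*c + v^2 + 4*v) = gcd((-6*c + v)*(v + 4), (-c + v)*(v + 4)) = v + 4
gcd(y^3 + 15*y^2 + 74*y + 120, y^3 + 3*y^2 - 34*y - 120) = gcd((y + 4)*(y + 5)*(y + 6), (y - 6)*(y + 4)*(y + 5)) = y^2 + 9*y + 20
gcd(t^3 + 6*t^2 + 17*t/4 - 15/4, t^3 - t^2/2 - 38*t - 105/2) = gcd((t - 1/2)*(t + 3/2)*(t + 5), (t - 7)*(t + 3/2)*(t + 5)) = t^2 + 13*t/2 + 15/2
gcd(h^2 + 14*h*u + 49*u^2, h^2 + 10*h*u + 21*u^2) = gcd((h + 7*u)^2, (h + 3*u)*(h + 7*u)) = h + 7*u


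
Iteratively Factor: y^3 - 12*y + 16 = (y - 2)*(y^2 + 2*y - 8) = (y - 2)^2*(y + 4)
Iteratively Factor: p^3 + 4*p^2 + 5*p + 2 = (p + 2)*(p^2 + 2*p + 1) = (p + 1)*(p + 2)*(p + 1)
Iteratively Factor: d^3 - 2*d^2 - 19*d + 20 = (d + 4)*(d^2 - 6*d + 5) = (d - 5)*(d + 4)*(d - 1)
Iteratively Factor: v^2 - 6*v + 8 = (v - 2)*(v - 4)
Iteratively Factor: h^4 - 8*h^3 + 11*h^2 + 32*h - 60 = (h - 3)*(h^3 - 5*h^2 - 4*h + 20) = (h - 3)*(h - 2)*(h^2 - 3*h - 10) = (h - 3)*(h - 2)*(h + 2)*(h - 5)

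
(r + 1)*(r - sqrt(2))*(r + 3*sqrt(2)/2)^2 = r^4 + r^3 + 2*sqrt(2)*r^3 - 3*r^2/2 + 2*sqrt(2)*r^2 - 9*sqrt(2)*r/2 - 3*r/2 - 9*sqrt(2)/2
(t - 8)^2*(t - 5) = t^3 - 21*t^2 + 144*t - 320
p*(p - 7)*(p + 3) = p^3 - 4*p^2 - 21*p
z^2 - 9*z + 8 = (z - 8)*(z - 1)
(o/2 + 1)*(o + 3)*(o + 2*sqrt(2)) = o^3/2 + sqrt(2)*o^2 + 5*o^2/2 + 3*o + 5*sqrt(2)*o + 6*sqrt(2)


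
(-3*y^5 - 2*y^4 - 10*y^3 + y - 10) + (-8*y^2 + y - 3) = -3*y^5 - 2*y^4 - 10*y^3 - 8*y^2 + 2*y - 13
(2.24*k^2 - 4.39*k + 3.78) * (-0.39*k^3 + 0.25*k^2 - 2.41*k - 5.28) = -0.8736*k^5 + 2.2721*k^4 - 7.9701*k^3 - 0.302300000000001*k^2 + 14.0694*k - 19.9584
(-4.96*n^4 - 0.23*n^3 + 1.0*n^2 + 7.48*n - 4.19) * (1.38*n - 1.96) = -6.8448*n^5 + 9.4042*n^4 + 1.8308*n^3 + 8.3624*n^2 - 20.443*n + 8.2124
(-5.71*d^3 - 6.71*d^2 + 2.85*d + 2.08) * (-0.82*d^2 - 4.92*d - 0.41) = 4.6822*d^5 + 33.5954*d^4 + 33.0173*d^3 - 12.9765*d^2 - 11.4021*d - 0.8528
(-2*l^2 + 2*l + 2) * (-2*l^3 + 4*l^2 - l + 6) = 4*l^5 - 12*l^4 + 6*l^3 - 6*l^2 + 10*l + 12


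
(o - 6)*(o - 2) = o^2 - 8*o + 12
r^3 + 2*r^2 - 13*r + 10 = (r - 2)*(r - 1)*(r + 5)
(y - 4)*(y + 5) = y^2 + y - 20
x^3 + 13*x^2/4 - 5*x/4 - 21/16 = (x - 3/4)*(x + 1/2)*(x + 7/2)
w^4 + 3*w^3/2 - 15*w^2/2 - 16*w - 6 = (w - 3)*(w + 1/2)*(w + 2)^2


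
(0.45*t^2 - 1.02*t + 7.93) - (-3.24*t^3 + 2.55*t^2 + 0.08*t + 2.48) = 3.24*t^3 - 2.1*t^2 - 1.1*t + 5.45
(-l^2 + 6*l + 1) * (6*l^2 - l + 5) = -6*l^4 + 37*l^3 - 5*l^2 + 29*l + 5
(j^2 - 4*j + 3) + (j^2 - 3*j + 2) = 2*j^2 - 7*j + 5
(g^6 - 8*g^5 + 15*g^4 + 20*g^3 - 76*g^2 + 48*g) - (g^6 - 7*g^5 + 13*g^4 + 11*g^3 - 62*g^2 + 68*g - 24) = -g^5 + 2*g^4 + 9*g^3 - 14*g^2 - 20*g + 24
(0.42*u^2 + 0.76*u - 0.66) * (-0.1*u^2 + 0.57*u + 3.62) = -0.042*u^4 + 0.1634*u^3 + 2.0196*u^2 + 2.375*u - 2.3892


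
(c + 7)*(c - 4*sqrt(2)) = c^2 - 4*sqrt(2)*c + 7*c - 28*sqrt(2)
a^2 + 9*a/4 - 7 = (a - 7/4)*(a + 4)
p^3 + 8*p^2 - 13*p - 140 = (p - 4)*(p + 5)*(p + 7)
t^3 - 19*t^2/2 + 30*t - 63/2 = (t - 7/2)*(t - 3)^2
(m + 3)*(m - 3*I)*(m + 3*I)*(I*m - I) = I*m^4 + 2*I*m^3 + 6*I*m^2 + 18*I*m - 27*I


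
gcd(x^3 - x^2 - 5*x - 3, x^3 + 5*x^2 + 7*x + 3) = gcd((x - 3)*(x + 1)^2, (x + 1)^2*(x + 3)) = x^2 + 2*x + 1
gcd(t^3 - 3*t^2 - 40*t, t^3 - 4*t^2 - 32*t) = t^2 - 8*t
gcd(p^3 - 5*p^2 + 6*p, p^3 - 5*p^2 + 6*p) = p^3 - 5*p^2 + 6*p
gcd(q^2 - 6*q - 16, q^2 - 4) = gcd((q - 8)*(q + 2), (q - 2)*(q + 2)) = q + 2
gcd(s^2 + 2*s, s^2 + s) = s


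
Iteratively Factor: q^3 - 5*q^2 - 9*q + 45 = (q + 3)*(q^2 - 8*q + 15) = (q - 3)*(q + 3)*(q - 5)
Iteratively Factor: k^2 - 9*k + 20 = (k - 5)*(k - 4)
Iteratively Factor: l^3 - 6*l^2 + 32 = (l - 4)*(l^2 - 2*l - 8) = (l - 4)^2*(l + 2)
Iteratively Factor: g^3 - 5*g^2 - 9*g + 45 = (g - 5)*(g^2 - 9) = (g - 5)*(g - 3)*(g + 3)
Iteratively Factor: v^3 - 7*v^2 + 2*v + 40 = (v - 5)*(v^2 - 2*v - 8) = (v - 5)*(v + 2)*(v - 4)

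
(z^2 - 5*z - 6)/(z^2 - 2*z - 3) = (z - 6)/(z - 3)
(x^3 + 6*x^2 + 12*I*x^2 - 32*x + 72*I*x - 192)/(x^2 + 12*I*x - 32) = x + 6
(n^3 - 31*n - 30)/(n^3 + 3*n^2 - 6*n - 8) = (n^2 - n - 30)/(n^2 + 2*n - 8)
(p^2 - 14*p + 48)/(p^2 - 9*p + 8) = (p - 6)/(p - 1)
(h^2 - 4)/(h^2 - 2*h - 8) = (h - 2)/(h - 4)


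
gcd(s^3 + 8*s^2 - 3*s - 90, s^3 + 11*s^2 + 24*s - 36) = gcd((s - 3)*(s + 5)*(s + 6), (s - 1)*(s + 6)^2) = s + 6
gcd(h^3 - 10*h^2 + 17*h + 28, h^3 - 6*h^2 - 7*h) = h^2 - 6*h - 7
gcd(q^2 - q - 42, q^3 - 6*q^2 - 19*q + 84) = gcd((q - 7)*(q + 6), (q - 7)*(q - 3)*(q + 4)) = q - 7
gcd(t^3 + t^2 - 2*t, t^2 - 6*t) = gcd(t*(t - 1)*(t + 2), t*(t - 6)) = t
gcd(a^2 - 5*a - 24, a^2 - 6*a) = 1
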